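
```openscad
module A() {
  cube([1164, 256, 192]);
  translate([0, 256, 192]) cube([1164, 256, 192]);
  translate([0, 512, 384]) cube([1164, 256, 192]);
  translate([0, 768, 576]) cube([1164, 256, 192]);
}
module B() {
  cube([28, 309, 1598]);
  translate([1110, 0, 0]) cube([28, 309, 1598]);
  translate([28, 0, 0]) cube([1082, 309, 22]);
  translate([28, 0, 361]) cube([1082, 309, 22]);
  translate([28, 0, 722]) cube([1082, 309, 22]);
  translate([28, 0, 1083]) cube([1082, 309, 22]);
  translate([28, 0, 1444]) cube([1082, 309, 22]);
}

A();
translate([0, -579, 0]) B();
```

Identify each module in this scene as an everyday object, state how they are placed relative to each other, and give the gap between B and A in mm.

A is a staircase. B is a bookshelf. The bookshelf is on the floor beside the staircase on its −y side. The gap between the bookshelf and the staircase is 270 mm.

The bookshelf's nearest face is 270 mm from the staircase's −y face.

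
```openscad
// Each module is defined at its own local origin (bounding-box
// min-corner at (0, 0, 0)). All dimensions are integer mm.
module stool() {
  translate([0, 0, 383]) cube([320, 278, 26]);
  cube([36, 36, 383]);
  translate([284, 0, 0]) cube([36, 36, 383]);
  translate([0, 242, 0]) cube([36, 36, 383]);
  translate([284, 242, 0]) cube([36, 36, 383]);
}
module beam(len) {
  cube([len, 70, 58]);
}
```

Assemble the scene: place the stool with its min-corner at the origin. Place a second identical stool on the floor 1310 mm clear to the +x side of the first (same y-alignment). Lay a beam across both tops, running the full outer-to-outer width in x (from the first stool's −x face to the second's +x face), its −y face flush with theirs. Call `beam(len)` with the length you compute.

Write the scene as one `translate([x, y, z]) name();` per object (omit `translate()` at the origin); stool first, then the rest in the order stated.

stool();
translate([1630, 0, 0]) stool();
translate([0, 0, 409]) beam(1950);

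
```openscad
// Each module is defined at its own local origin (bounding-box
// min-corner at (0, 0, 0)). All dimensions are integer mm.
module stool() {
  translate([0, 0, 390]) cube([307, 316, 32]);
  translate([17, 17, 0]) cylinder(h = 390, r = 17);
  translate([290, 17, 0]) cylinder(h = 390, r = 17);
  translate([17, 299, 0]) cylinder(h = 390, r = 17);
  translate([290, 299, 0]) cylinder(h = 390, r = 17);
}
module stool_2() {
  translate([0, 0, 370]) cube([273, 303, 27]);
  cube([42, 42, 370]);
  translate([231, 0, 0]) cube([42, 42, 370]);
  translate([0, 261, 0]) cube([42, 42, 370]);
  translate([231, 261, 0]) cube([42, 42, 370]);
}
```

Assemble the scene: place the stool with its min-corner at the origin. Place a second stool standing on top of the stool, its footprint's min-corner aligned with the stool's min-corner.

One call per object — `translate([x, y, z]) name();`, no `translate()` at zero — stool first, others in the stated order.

stool();
translate([0, 0, 422]) stool_2();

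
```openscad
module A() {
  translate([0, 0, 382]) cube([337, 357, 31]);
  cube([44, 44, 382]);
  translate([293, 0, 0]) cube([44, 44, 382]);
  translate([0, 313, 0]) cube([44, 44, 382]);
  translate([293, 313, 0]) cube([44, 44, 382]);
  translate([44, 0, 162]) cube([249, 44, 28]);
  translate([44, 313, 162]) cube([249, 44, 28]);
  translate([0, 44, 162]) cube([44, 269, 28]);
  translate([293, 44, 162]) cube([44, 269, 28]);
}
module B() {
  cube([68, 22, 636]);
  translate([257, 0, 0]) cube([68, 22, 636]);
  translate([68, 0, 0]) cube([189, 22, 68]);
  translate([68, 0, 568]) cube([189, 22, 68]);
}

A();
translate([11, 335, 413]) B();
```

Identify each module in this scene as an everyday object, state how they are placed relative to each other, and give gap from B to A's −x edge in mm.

A is a stool. B is a picture frame. The picture frame is on top of the stool. The gap from the picture frame to the stool's −x edge is 11 mm.

The picture frame's min-x is at 11; the stool's min-x is 0; gap = 11 mm.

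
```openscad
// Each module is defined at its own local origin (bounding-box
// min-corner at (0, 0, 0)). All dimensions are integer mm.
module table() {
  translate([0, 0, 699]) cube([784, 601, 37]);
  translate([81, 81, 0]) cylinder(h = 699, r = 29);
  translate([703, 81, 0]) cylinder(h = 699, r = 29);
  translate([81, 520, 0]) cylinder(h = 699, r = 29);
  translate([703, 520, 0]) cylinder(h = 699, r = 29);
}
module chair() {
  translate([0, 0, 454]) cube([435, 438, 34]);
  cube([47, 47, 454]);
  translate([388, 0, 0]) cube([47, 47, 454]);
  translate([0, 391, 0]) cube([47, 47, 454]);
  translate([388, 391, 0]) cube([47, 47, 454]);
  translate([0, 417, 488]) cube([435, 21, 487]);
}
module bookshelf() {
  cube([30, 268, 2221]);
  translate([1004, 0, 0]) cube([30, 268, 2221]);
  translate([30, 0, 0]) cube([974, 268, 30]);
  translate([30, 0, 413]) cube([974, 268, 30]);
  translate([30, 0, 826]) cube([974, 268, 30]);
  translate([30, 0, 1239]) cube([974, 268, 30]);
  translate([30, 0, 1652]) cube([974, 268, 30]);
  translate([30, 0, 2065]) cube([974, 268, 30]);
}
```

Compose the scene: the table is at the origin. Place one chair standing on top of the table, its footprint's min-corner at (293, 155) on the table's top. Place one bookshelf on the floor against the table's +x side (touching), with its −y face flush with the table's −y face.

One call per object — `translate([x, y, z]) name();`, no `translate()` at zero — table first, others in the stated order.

table();
translate([293, 155, 736]) chair();
translate([784, 0, 0]) bookshelf();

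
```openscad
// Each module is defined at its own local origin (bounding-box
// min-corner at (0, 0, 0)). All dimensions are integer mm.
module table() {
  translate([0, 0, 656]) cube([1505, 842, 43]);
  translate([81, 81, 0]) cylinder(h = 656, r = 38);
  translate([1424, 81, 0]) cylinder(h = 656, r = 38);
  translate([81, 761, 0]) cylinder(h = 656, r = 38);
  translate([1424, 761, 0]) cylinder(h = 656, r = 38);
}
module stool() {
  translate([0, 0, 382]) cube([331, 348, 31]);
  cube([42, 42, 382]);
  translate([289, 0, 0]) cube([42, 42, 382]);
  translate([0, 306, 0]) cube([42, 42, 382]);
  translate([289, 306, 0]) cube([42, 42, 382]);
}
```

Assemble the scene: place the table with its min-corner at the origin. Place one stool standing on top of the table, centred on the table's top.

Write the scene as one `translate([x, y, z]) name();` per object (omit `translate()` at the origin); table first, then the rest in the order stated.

table();
translate([587, 247, 699]) stool();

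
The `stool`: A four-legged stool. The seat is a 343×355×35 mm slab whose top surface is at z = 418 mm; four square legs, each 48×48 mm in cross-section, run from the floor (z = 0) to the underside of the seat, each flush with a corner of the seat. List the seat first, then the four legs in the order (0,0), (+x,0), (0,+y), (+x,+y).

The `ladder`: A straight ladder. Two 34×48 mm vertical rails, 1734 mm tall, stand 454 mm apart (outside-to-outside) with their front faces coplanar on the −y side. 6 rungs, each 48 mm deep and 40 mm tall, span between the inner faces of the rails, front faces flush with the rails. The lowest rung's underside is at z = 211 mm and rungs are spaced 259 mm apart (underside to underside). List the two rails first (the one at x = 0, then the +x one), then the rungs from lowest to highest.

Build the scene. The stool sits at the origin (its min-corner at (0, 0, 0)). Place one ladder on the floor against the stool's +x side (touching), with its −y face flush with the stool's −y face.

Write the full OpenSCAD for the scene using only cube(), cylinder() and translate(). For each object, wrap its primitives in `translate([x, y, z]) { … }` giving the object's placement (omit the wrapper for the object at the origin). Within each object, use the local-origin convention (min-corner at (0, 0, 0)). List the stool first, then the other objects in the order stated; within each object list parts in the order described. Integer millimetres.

translate([0, 0, 383]) cube([343, 355, 35]);
cube([48, 48, 383]);
translate([295, 0, 0]) cube([48, 48, 383]);
translate([0, 307, 0]) cube([48, 48, 383]);
translate([295, 307, 0]) cube([48, 48, 383]);
translate([343, 0, 0]) {
  cube([34, 48, 1734]);
  translate([420, 0, 0]) cube([34, 48, 1734]);
  translate([34, 0, 211]) cube([386, 48, 40]);
  translate([34, 0, 470]) cube([386, 48, 40]);
  translate([34, 0, 729]) cube([386, 48, 40]);
  translate([34, 0, 988]) cube([386, 48, 40]);
  translate([34, 0, 1247]) cube([386, 48, 40]);
  translate([34, 0, 1506]) cube([386, 48, 40]);
}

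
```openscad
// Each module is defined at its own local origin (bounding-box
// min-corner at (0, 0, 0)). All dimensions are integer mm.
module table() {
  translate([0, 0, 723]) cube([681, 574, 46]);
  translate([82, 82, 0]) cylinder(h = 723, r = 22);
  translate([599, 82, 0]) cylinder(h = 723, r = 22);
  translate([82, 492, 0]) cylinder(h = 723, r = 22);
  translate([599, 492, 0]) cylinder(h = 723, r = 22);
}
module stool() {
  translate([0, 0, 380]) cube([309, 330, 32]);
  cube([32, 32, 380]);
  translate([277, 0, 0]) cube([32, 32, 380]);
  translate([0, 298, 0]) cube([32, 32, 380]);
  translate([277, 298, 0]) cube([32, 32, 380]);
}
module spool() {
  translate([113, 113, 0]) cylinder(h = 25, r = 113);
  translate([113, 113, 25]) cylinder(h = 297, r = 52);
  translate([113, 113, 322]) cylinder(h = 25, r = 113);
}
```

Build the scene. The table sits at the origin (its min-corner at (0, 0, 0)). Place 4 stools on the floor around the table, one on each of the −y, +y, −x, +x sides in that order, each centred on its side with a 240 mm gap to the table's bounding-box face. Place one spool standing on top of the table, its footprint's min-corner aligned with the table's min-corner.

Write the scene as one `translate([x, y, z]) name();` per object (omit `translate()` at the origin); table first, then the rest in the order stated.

table();
translate([186, -570, 0]) stool();
translate([186, 814, 0]) stool();
translate([-549, 122, 0]) stool();
translate([921, 122, 0]) stool();
translate([0, 0, 769]) spool();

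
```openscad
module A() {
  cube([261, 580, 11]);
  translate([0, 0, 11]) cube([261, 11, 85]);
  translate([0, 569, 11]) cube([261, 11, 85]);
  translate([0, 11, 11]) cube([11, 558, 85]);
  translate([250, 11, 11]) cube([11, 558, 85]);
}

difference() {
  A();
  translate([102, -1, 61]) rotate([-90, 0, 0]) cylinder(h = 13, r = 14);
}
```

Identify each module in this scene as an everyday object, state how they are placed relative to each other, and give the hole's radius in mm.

A is an open box. The open box has a circular hole through its front wall. The hole's radius is 14 mm.

The subtracted cylinder has r = 14 mm.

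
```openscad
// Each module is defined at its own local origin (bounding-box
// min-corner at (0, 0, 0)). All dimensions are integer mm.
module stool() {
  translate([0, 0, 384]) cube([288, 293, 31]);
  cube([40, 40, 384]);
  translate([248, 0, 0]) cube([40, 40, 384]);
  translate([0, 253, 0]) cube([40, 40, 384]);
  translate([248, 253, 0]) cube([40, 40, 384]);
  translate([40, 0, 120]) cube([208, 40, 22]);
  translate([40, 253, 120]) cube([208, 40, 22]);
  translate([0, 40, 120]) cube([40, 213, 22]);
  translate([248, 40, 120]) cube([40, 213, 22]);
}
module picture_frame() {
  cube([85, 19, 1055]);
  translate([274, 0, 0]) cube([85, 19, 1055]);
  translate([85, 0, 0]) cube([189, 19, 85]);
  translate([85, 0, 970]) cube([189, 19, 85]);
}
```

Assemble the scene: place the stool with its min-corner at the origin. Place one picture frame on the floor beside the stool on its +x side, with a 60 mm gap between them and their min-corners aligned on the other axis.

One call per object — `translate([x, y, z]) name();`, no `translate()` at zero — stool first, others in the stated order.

stool();
translate([348, 0, 0]) picture_frame();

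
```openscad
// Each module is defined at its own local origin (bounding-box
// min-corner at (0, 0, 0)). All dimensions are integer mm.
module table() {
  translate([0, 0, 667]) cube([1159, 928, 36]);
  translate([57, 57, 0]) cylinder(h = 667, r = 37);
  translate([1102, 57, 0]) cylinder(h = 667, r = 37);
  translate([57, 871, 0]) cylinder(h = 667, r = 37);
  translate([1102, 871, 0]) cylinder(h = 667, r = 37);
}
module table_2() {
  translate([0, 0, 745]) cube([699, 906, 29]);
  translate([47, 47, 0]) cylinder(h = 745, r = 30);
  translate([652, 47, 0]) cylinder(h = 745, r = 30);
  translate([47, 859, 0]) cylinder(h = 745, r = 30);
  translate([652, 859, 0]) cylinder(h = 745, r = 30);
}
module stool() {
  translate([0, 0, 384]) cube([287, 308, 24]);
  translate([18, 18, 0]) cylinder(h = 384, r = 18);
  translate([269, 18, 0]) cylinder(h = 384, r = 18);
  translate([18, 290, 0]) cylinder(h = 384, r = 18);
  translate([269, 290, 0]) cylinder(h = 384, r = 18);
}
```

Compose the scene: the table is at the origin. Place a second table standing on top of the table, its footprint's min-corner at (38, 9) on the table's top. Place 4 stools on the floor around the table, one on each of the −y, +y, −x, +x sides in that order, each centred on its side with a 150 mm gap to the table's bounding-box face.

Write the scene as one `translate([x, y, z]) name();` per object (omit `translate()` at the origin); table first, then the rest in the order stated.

table();
translate([38, 9, 703]) table_2();
translate([436, -458, 0]) stool();
translate([436, 1078, 0]) stool();
translate([-437, 310, 0]) stool();
translate([1309, 310, 0]) stool();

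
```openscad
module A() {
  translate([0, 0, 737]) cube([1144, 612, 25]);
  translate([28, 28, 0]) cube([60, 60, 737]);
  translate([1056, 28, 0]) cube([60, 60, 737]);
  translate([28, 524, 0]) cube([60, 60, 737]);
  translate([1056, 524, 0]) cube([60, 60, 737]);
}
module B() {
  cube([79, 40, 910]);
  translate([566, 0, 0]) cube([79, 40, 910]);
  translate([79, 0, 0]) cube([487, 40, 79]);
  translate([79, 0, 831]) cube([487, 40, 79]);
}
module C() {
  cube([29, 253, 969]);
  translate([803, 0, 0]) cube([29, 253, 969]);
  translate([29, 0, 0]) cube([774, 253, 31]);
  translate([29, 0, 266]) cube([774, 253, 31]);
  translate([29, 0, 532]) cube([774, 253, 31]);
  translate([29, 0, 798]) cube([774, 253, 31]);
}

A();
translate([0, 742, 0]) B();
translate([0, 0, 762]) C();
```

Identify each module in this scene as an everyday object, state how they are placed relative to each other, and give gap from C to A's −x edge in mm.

The bookshelf's min-x is at 0; the table's min-x is 0; gap = 0 mm.

A is a table. B is a picture frame. C is a bookshelf. The picture frame is on the floor beside the table on its +y side. The bookshelf is on top of the table. The gap from the bookshelf to the table's −x edge is 0 mm.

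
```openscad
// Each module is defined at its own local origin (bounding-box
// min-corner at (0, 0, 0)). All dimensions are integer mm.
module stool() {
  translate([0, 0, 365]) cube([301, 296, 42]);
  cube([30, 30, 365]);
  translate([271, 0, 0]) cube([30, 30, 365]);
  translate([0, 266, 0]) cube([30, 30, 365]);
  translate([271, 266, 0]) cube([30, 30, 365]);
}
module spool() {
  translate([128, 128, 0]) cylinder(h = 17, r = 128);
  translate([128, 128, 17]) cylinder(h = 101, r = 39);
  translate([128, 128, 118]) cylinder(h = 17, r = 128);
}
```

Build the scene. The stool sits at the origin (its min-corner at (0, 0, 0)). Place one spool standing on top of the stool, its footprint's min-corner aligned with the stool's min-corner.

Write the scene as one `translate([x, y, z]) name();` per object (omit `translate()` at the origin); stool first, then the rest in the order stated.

stool();
translate([0, 0, 407]) spool();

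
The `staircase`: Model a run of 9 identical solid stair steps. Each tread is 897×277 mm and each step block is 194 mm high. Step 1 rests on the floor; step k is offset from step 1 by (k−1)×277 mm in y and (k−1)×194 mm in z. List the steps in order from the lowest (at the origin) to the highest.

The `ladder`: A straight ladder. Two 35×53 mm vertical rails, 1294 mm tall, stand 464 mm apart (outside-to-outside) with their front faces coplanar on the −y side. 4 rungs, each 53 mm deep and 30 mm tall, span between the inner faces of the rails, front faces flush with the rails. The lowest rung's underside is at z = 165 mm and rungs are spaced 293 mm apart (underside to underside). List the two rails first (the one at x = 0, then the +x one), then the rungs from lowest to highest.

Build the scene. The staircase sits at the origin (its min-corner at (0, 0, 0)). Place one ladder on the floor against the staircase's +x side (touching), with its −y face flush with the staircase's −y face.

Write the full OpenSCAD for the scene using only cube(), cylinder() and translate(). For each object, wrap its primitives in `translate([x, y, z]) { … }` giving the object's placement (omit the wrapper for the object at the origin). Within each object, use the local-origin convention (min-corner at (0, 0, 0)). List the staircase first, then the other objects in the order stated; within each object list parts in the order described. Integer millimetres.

cube([897, 277, 194]);
translate([0, 277, 194]) cube([897, 277, 194]);
translate([0, 554, 388]) cube([897, 277, 194]);
translate([0, 831, 582]) cube([897, 277, 194]);
translate([0, 1108, 776]) cube([897, 277, 194]);
translate([0, 1385, 970]) cube([897, 277, 194]);
translate([0, 1662, 1164]) cube([897, 277, 194]);
translate([0, 1939, 1358]) cube([897, 277, 194]);
translate([0, 2216, 1552]) cube([897, 277, 194]);
translate([897, 0, 0]) {
  cube([35, 53, 1294]);
  translate([429, 0, 0]) cube([35, 53, 1294]);
  translate([35, 0, 165]) cube([394, 53, 30]);
  translate([35, 0, 458]) cube([394, 53, 30]);
  translate([35, 0, 751]) cube([394, 53, 30]);
  translate([35, 0, 1044]) cube([394, 53, 30]);
}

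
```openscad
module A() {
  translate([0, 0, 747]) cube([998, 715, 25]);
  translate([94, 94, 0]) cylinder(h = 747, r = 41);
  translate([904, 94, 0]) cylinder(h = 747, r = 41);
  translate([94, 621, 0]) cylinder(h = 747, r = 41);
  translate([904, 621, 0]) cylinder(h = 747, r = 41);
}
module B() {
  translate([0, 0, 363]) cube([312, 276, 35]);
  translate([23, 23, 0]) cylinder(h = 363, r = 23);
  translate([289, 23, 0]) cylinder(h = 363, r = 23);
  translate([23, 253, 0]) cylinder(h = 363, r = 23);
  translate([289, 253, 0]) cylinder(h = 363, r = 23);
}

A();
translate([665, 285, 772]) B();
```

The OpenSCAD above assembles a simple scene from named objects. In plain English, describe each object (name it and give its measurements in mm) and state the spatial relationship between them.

A is a rectangular dining table. The top is 998×715×25 mm with its upper surface at z = 772 mm. It stands on four round legs of 82 mm diameter, each leg's bounding box inset 53 mm from the nearest pair of top edges, running from the floor to the underside of the top.

B is a simple wooden stool: a rectangular seat 312 mm (x) by 276 mm (y), 35 mm thick, top face at z = 398 mm, on four round legs, each 46 mm in diameter. The legs rest on z = 0, each leg's axis is inset half a diameter from the nearest pair of seat edges (so the leg's bounding box is flush with the corner).

The stool is on top of the table.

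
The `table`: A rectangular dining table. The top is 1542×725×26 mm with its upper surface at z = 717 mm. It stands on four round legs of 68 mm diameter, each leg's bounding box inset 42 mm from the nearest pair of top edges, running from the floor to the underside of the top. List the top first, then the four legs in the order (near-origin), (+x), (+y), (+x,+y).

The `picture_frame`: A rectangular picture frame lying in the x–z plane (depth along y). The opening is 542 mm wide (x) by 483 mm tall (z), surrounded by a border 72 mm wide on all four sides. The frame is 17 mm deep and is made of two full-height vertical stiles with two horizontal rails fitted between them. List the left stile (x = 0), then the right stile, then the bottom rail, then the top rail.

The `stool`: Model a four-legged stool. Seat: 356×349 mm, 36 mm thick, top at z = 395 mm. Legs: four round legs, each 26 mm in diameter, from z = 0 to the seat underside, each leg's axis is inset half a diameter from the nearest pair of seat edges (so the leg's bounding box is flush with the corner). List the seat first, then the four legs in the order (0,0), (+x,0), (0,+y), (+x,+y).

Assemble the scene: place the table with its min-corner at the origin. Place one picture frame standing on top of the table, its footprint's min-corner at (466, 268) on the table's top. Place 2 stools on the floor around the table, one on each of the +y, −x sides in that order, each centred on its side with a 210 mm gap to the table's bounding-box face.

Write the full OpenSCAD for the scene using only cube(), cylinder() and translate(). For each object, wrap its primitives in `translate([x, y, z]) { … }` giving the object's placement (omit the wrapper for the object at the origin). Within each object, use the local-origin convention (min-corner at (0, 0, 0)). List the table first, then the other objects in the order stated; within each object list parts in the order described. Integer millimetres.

translate([0, 0, 691]) cube([1542, 725, 26]);
translate([76, 76, 0]) cylinder(h = 691, r = 34);
translate([1466, 76, 0]) cylinder(h = 691, r = 34);
translate([76, 649, 0]) cylinder(h = 691, r = 34);
translate([1466, 649, 0]) cylinder(h = 691, r = 34);
translate([466, 268, 717]) {
  cube([72, 17, 627]);
  translate([614, 0, 0]) cube([72, 17, 627]);
  translate([72, 0, 0]) cube([542, 17, 72]);
  translate([72, 0, 555]) cube([542, 17, 72]);
}
translate([593, 935, 0]) {
  translate([0, 0, 359]) cube([356, 349, 36]);
  translate([13, 13, 0]) cylinder(h = 359, r = 13);
  translate([343, 13, 0]) cylinder(h = 359, r = 13);
  translate([13, 336, 0]) cylinder(h = 359, r = 13);
  translate([343, 336, 0]) cylinder(h = 359, r = 13);
}
translate([-566, 188, 0]) {
  translate([0, 0, 359]) cube([356, 349, 36]);
  translate([13, 13, 0]) cylinder(h = 359, r = 13);
  translate([343, 13, 0]) cylinder(h = 359, r = 13);
  translate([13, 336, 0]) cylinder(h = 359, r = 13);
  translate([343, 336, 0]) cylinder(h = 359, r = 13);
}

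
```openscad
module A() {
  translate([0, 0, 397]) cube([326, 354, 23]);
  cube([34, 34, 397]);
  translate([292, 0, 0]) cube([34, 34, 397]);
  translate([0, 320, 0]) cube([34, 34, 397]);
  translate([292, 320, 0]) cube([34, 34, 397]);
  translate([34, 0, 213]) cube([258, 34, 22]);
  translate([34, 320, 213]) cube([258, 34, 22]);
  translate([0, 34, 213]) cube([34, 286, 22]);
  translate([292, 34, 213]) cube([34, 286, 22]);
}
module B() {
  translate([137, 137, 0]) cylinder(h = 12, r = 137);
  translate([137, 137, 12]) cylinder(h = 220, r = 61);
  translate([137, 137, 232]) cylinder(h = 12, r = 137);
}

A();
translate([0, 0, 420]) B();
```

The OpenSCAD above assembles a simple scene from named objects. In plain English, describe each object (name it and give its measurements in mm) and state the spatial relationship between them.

A is a four-legged stool. The seat is a 326×354×23 mm slab whose top surface is at z = 420 mm; four square legs, each 34×34 mm in cross-section, run from the floor (z = 0) to the underside of the seat, each flush with a corner of the seat. Four stretchers, 34 mm wide and 22 mm tall, connect adjacent legs with their undersides at z = 213 mm, each running between the inner faces of the legs it joins and aligned with the legs' outer faces on the other axis.

B is a spool: two coaxial disc flanges of radius 137 mm and thickness 12 mm, joined by a core cylinder of radius 61 mm and height 220 mm. The lower flange rests on z = 0 and the three cylinders share a vertical axis.

The spool is on top of the stool.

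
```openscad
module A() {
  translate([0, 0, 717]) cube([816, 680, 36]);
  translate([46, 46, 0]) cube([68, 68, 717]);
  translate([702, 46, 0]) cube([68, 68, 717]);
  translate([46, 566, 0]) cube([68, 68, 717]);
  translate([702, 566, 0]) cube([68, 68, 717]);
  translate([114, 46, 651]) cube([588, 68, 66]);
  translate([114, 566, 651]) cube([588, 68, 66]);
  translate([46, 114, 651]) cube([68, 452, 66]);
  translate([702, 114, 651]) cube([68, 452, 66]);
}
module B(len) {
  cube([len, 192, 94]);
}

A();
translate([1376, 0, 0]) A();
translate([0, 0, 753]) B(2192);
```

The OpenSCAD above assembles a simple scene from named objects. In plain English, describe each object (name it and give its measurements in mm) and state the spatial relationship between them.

A is a table with a 816×680 mm rectangular top, 36 mm thick, top surface at z = 753 mm, supported by four 68×68 mm square legs, each inset 46 mm from the nearest pair of top edges, running from the floor. Four apron rails, 68 mm thick and 66 mm tall, run between adjacent legs with their top edges flush with the underside of the top and their outer faces flush with the legs' outer faces.

B is a rectangular beam 2192 mm long (x), 192 mm deep (y), 94 mm thick (z).

The beam spans the tops of two tables placed 560 mm apart, resting at z = 753 mm.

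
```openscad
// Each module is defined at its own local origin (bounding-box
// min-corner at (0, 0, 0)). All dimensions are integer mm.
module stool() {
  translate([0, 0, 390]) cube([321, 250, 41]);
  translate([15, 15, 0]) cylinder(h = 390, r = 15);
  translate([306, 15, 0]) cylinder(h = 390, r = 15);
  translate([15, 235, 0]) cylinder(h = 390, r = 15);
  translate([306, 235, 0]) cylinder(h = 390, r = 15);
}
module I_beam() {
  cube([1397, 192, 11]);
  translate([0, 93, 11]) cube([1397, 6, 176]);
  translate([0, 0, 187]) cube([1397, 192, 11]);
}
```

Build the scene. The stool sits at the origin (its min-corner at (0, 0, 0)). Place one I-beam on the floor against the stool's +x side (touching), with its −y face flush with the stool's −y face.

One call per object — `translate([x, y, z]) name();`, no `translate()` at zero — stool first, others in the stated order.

stool();
translate([321, 0, 0]) I_beam();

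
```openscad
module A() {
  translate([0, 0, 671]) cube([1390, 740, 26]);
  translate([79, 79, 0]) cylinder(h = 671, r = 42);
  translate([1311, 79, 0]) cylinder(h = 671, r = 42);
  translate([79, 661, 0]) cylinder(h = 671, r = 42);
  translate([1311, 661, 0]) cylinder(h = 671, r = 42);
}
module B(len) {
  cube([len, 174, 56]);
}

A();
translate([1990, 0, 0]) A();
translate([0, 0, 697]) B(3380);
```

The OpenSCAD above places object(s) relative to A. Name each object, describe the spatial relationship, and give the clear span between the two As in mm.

Second table starts at x = 1990; first ends at x = 1390; clear span = 1990 − 1390 = 600 mm.

A is a table. B is a beam. A beam spans the tops of two tables. The clear span between the two tables is 600 mm.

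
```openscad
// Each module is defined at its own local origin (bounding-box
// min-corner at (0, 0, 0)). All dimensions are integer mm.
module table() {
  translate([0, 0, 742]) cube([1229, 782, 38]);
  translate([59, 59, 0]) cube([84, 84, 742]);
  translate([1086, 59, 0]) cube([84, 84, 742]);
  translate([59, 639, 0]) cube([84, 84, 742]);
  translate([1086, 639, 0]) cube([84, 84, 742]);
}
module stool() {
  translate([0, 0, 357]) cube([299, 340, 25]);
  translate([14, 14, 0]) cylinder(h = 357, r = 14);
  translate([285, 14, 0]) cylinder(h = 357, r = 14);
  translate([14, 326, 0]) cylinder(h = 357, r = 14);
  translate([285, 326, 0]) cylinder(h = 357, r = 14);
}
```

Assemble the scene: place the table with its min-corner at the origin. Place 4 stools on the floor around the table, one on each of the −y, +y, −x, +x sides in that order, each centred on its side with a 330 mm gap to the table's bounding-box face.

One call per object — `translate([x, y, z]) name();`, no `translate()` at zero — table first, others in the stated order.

table();
translate([465, -670, 0]) stool();
translate([465, 1112, 0]) stool();
translate([-629, 221, 0]) stool();
translate([1559, 221, 0]) stool();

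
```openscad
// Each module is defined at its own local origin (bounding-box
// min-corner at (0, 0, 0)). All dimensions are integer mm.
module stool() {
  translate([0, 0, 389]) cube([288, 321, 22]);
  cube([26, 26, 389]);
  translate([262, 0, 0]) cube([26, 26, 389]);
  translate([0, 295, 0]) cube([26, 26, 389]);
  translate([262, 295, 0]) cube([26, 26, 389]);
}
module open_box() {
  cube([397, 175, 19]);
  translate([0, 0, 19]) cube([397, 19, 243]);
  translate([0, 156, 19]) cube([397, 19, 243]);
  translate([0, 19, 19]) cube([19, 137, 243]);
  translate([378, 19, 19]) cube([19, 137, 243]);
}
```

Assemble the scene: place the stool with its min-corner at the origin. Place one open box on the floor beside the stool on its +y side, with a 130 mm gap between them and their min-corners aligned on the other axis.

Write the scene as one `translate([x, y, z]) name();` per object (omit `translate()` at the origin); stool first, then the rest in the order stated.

stool();
translate([0, 451, 0]) open_box();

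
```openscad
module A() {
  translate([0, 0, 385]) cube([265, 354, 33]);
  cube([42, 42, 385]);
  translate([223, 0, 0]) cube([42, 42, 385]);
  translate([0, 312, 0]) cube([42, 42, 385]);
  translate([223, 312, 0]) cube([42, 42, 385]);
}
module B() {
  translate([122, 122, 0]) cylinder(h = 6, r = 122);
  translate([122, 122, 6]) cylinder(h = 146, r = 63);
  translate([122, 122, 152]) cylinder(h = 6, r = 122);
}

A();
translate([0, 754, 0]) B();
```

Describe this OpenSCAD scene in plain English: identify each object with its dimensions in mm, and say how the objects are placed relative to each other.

A is a four-legged stool. The seat is a 265×354×33 mm slab whose top surface is at z = 418 mm; four square legs, each 42×42 mm in cross-section, run from the floor (z = 0) to the underside of the seat, each flush with a corner of the seat.

B is a spool: two coaxial disc flanges of radius 122 mm and thickness 6 mm, joined by a core cylinder of radius 63 mm and height 146 mm. The lower flange rests on z = 0 and the three cylinders share a vertical axis.

The spool is on the floor beside the stool on its +y side.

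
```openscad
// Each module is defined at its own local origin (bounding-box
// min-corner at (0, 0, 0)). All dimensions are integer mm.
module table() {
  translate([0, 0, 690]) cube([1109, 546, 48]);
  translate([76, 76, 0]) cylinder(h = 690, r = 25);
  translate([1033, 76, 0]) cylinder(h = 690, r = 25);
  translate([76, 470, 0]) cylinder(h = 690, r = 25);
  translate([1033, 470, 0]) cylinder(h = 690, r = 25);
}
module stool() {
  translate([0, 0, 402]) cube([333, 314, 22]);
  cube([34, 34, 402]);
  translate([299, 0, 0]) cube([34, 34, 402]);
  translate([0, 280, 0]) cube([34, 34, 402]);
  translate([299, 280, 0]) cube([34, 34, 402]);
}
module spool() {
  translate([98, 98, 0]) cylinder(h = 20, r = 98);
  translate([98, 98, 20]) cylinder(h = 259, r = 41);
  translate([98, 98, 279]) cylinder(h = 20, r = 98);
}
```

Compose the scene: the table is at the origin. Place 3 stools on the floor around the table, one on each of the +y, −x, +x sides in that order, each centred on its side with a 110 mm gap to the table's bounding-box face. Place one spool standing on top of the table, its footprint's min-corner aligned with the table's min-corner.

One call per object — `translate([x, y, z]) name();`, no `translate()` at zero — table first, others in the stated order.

table();
translate([388, 656, 0]) stool();
translate([-443, 116, 0]) stool();
translate([1219, 116, 0]) stool();
translate([0, 0, 738]) spool();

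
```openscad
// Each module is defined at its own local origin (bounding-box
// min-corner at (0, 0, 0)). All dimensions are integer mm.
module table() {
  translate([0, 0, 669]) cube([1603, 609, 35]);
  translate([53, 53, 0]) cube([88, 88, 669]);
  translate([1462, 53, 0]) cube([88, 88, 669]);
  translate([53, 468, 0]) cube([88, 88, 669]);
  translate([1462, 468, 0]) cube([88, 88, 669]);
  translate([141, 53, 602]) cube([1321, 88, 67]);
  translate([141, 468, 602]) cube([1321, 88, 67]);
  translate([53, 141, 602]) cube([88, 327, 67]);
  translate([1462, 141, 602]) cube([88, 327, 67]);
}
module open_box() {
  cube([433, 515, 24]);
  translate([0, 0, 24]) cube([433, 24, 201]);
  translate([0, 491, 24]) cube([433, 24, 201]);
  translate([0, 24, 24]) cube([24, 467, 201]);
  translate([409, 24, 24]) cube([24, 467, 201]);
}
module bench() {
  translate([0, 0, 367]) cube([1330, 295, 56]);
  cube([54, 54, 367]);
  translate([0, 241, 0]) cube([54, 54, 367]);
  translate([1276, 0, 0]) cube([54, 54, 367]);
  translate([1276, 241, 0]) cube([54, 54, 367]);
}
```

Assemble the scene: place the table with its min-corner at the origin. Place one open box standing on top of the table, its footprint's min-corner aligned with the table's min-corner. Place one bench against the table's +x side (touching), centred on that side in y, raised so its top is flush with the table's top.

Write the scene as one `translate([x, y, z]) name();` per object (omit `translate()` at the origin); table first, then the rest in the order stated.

table();
translate([0, 0, 704]) open_box();
translate([1603, 157, 281]) bench();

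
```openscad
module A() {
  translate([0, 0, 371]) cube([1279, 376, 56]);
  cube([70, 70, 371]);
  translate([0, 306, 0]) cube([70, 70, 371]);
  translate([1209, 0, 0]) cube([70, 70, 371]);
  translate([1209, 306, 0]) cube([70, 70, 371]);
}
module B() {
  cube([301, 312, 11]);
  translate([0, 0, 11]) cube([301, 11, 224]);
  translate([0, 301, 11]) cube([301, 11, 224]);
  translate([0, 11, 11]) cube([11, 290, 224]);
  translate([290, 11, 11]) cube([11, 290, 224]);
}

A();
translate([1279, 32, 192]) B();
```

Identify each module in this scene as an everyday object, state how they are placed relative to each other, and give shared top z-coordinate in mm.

Both tops at z = 427 mm.

A is a bench. B is an open box. The open box is beside the bench with their tops flush at z = 427. The shared top z-coordinate is 427 mm.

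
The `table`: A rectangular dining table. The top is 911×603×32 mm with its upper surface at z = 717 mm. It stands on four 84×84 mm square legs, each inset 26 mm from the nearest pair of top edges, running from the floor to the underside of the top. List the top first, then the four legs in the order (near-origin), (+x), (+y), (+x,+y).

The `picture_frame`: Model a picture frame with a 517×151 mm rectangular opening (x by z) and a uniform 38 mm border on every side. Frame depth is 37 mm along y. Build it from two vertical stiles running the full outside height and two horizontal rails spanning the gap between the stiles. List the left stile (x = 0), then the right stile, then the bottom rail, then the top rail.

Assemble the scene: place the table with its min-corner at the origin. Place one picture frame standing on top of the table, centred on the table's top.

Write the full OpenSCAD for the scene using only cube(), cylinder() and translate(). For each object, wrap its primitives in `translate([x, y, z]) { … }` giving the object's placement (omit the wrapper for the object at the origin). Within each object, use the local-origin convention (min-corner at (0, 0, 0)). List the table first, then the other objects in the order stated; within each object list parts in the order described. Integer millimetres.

translate([0, 0, 685]) cube([911, 603, 32]);
translate([26, 26, 0]) cube([84, 84, 685]);
translate([801, 26, 0]) cube([84, 84, 685]);
translate([26, 493, 0]) cube([84, 84, 685]);
translate([801, 493, 0]) cube([84, 84, 685]);
translate([159, 283, 717]) {
  cube([38, 37, 227]);
  translate([555, 0, 0]) cube([38, 37, 227]);
  translate([38, 0, 0]) cube([517, 37, 38]);
  translate([38, 0, 189]) cube([517, 37, 38]);
}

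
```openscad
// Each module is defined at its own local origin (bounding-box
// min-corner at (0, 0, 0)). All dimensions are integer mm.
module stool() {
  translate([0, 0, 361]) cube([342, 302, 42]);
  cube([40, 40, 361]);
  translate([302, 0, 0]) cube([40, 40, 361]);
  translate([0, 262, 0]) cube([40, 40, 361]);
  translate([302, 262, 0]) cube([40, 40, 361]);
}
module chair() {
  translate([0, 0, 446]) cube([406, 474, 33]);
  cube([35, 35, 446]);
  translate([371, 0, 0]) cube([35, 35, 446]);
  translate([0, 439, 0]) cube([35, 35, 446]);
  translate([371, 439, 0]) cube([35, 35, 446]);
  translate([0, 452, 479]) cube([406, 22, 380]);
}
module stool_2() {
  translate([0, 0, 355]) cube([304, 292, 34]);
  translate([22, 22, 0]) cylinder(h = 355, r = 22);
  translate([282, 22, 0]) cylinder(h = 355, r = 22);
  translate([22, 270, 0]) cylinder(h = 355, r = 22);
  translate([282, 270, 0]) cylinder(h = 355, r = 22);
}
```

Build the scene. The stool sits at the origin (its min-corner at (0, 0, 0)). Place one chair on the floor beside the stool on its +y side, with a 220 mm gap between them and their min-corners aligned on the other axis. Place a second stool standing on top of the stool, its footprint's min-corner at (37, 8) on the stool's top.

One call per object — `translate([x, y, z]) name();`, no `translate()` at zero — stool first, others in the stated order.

stool();
translate([0, 522, 0]) chair();
translate([37, 8, 403]) stool_2();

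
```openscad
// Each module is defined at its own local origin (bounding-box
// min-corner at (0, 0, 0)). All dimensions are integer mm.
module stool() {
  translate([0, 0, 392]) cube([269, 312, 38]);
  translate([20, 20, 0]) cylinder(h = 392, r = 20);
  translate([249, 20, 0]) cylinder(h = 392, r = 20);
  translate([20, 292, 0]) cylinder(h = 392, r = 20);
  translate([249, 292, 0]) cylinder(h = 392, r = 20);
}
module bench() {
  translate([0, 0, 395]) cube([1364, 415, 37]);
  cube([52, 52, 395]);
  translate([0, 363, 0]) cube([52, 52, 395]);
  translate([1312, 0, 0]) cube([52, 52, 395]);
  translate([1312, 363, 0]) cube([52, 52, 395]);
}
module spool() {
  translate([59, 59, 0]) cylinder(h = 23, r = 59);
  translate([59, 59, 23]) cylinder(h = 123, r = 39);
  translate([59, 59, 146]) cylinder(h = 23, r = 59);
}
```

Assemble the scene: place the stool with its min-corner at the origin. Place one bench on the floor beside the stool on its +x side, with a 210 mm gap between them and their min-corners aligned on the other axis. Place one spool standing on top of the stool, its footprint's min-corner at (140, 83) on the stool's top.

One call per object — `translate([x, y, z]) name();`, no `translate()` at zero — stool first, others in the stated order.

stool();
translate([479, 0, 0]) bench();
translate([140, 83, 430]) spool();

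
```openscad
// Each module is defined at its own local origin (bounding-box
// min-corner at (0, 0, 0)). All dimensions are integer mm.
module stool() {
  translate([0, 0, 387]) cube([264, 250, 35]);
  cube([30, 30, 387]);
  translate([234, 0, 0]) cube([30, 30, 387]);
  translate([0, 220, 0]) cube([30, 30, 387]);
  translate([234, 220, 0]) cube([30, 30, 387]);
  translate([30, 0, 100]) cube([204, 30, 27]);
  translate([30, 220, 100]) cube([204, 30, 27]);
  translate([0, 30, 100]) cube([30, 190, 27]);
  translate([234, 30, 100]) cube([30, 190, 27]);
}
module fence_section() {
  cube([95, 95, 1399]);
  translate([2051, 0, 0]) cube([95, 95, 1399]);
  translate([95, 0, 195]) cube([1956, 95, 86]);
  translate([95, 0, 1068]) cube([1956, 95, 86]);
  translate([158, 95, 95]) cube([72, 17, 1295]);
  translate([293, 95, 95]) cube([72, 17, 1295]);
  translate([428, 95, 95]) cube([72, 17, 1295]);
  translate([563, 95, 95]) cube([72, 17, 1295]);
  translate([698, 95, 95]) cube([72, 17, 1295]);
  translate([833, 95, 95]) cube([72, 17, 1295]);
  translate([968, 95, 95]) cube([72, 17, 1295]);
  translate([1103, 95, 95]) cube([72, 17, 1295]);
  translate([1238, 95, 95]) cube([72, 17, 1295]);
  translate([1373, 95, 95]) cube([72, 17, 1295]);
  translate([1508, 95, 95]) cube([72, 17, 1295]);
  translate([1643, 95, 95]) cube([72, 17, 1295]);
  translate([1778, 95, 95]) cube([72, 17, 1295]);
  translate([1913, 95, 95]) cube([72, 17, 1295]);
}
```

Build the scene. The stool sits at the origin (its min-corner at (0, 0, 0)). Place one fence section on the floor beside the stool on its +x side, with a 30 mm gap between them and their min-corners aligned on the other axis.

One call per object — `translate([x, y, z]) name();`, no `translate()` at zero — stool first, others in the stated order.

stool();
translate([294, 0, 0]) fence_section();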